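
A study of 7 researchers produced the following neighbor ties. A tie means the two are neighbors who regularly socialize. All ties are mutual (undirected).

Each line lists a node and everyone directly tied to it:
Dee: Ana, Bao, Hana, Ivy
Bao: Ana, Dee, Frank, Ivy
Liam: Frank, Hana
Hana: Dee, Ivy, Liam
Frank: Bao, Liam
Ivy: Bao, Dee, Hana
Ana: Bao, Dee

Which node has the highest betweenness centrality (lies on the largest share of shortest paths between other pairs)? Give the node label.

Bao

Unnormalized betweenness of each node: Ana:0, Bao:4, Dee:5/2, Frank:3/2, Hana:5/2, Ivy:1/2, Liam:1.
Bao has the largest value, 4, making it the main broker — the node through which the most shortest paths run.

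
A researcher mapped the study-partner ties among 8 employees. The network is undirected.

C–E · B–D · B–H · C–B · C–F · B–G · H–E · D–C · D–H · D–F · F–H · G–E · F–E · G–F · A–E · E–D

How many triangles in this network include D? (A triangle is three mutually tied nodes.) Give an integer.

D's neighbors: B, C, E, F, and H.
Neighbor pairs that are themselves tied: D–B–C; D–B–H; D–C–E; D–C–F; D–E–F; D–E–H; D–F–H. Each forms one triangle with D, for 7 in total.

7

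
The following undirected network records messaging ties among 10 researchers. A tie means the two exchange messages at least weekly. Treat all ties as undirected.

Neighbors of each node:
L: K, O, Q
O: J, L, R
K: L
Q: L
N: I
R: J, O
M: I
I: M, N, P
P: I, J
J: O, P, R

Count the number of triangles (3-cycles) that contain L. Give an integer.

L's neighbors are K, O, and Q, but none of them are tied to each other, so no triangle contains L.

0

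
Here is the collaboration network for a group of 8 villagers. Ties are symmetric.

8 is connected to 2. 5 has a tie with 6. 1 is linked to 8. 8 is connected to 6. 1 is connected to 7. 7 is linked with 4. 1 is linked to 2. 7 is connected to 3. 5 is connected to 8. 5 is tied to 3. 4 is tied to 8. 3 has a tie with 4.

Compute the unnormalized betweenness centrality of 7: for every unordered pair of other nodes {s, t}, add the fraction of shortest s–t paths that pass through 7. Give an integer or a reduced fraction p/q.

11/6

Pairs whose geodesics pass through 7 — 3–1: 1; 3–2: 1/3; 4–1: 1/2.
All other pairs contribute 0.
Summing the contributions gives betweenness(7) = 11/6.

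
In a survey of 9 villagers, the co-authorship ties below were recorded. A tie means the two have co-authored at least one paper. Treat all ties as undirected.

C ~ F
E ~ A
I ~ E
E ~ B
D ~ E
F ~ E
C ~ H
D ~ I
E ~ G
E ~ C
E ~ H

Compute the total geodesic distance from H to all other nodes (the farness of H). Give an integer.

Distances from H: A:2, B:2, C:1, D:2, E:1, F:2, G:2, I:2.
Sum = 2 + 2 + 1 + 2 + 1 + 2 + 2 + 2 = 14.

14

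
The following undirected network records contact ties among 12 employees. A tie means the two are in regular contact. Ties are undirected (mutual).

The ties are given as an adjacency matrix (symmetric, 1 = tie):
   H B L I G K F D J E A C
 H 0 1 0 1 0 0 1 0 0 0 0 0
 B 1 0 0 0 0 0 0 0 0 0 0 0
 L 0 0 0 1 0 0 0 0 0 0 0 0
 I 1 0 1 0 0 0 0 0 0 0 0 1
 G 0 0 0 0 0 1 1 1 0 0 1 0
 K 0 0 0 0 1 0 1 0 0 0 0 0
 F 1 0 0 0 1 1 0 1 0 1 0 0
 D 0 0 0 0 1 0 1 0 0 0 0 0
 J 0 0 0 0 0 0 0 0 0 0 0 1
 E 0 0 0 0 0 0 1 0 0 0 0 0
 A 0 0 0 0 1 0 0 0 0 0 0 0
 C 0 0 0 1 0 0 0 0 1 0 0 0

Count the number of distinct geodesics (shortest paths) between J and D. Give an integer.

1

The shortest distance is 5, and the only length-5 path is J–C–I–H–F–D. So there is exactly 1 shortest path.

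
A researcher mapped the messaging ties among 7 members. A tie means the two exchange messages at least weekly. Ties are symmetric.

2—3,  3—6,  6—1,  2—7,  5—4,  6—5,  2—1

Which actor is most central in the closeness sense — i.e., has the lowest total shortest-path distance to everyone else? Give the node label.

6

Farness (sum of distances to all others) for each node — 1:11, 2:12, 3:11, 4:18, 5:13, 6:10, 7:17.
The smallest farness is 10, for 6, so 6 has the highest closeness.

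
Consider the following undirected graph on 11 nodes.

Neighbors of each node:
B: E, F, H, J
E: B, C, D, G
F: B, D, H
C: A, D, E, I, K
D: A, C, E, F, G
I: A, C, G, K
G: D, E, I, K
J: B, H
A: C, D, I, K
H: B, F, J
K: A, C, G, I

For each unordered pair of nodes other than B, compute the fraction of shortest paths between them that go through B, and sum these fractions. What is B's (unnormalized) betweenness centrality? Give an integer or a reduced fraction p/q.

613/60

Pairs whose geodesics pass through B — D–J: 2/3; K–J: 2/2; K–H: 2/5; C–J: 1; C–H: 1/2; G–J: 1; G–H: 1/2; A–J: 3/4; I–J: 2/2; I–H: 2/5; E–J: 1; E–H: 1; E–F: 1/2; J–F: 1/2.
All other pairs contribute 0.
Summing the contributions gives betweenness(B) = 613/60.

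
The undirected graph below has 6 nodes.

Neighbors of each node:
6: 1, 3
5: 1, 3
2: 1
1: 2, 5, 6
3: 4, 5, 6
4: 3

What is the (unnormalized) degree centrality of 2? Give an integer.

2 is directly tied to 1. That is 1 neighbor, so the degree of 2 is 1.

1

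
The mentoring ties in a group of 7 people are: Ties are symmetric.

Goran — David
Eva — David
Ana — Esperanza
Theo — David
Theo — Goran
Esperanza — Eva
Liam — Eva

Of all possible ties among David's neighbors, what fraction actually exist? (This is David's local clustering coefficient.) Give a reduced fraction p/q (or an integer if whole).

David's neighbors: Eva, Goran, and Theo (k = 3).
Possible neighbor pairs: C(3,2) = 3. Edges among them: Goran–Theo → e = 1.
Clustering(David) = 1/3.

1/3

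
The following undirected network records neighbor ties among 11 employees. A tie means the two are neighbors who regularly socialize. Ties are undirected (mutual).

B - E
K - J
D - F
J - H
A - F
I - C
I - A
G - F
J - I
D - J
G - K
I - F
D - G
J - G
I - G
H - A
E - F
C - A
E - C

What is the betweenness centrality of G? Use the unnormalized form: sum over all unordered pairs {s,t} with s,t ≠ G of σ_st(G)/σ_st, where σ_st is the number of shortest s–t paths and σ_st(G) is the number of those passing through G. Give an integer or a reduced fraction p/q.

191/30

Pairs whose geodesics pass through G — D–I: 1/3; D–C: 1/5; D–K: 1/2; I–K: 1/2; F–J: 1/3; F–K: 1; E–J: 1/4; E–K: 1; J–B: 1/4; C–K: 1/2; K–B: 1; K–A: 2/4.
All other pairs contribute 0.
Summing the contributions gives betweenness(G) = 191/30.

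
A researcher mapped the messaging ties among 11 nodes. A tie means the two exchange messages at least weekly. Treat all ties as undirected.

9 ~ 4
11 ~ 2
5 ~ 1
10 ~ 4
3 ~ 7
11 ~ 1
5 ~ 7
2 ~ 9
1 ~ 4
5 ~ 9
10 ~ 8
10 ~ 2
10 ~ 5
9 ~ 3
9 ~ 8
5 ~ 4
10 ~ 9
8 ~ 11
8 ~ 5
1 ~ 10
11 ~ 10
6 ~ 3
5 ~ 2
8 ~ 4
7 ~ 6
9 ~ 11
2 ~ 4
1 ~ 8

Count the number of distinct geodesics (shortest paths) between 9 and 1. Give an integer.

The shortest distance is 2. The length-2 paths are: 9–10–1; 9–5–1; 9–4–1; 9–8–1; 9–11–1.
That gives 5 distinct shortest paths.

5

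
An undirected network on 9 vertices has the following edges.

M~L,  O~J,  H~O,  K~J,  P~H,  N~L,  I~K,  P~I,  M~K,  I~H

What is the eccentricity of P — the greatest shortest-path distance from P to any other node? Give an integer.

5

Distances from P: H:1, I:1, J:3, K:2, L:4, M:3, N:5, O:2.
The largest is 5 (to N), so the eccentricity of P is 5.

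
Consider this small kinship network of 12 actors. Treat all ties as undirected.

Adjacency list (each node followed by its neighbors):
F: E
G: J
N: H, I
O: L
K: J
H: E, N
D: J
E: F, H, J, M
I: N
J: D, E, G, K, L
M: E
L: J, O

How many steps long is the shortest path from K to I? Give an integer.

5

One shortest route is K – J – E – H – N – I, which uses 5 edges, and at distance 4 from K we only reach {N}, which does not include I. So d(K,I) = 5.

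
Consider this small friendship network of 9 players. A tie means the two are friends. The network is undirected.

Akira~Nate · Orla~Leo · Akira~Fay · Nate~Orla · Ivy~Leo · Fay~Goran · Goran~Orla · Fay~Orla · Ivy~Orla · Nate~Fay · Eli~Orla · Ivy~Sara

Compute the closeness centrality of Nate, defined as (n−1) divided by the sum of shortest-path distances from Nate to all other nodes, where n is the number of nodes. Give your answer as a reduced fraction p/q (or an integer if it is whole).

Distances from Nate: Akira:1, Eli:2, Fay:1, Goran:2, Ivy:2, Leo:2, Orla:1, Sara:3. Sum = 14.
n = 9, so closeness = 8/14 = 4/7.

4/7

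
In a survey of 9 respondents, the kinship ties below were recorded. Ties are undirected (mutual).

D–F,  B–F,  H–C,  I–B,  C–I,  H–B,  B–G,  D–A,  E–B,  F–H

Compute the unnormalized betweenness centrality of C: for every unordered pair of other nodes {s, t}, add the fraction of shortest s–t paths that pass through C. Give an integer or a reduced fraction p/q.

Pairs whose geodesics pass through C — H–I: 1/2.
All other pairs contribute 0.
Summing the contributions gives betweenness(C) = 1/2.

1/2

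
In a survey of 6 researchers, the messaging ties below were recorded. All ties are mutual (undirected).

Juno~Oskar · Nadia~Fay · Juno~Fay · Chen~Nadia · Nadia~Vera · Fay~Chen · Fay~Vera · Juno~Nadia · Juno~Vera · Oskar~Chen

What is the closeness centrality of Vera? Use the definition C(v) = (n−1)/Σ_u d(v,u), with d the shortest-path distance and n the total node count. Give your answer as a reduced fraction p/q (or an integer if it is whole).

Distances from Vera: Chen:2, Fay:1, Juno:1, Nadia:1, Oskar:2. Sum = 7.
n = 6, so closeness = 5/7.

5/7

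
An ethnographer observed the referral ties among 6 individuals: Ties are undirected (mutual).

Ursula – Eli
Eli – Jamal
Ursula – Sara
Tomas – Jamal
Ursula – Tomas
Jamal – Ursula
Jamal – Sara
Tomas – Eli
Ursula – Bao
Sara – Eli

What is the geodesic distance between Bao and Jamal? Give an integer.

One shortest route is Bao – Ursula – Jamal, which uses 2 edges, and Bao and Jamal are not directly tied, so nothing shorter exists. So d(Bao,Jamal) = 2.

2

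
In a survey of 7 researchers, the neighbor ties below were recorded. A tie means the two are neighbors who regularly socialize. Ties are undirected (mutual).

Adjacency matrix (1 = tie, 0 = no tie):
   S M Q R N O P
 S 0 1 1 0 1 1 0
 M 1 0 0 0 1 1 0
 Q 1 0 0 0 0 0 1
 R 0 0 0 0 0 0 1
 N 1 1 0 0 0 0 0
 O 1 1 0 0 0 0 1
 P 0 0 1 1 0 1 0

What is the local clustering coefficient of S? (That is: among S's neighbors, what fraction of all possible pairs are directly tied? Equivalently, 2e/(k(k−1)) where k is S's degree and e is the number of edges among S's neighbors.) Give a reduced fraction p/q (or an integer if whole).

S's neighbors: M, N, O, and Q (k = 4).
Possible neighbor pairs: C(4,2) = 6. Edges among them: M–N, M–O → e = 2.
Clustering(S) = 2/6 = 1/3.

1/3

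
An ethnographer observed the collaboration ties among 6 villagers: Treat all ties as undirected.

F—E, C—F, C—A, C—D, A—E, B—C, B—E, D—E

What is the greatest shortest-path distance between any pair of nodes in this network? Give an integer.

2

Eccentricity of each node (its greatest distance to any other): A:2, B:2, C:2, D:2, E:2, F:2.
The maximum eccentricity is 2, realized for instance by the pair E–C via E – B – C. So the diameter is 2.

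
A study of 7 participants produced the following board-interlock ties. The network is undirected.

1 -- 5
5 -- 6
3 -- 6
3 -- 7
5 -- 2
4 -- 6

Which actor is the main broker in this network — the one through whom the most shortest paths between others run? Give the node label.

6

Unnormalized betweenness of each node: 1:0, 2:0, 3:5, 4:0, 5:9, 6:11, 7:0.
6 has the largest value, 11, making it the main broker — the node through which the most shortest paths run.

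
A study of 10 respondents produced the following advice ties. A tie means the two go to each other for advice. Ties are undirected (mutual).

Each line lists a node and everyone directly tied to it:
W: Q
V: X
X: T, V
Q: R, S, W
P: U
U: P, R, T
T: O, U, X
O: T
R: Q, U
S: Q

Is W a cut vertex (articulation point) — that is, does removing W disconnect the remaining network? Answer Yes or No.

No

Even without W, every remaining node can still reach every other (the residual graph is connected), so W is not a cut vertex.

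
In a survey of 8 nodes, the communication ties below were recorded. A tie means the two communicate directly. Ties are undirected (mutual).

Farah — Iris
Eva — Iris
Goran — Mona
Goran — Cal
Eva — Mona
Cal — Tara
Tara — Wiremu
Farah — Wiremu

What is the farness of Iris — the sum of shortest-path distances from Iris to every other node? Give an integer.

16

Distances from Iris: Cal:4, Eva:1, Farah:1, Goran:3, Mona:2, Tara:3, Wiremu:2.
Sum = 4 + 1 + 1 + 3 + 2 + 3 + 2 = 16.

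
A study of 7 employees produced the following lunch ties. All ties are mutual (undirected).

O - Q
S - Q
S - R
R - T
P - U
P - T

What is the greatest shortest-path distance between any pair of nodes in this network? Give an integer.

6

Eccentricity of each node (its greatest distance to any other): O:6, P:5, Q:5, R:3, S:4, T:4, U:6.
The maximum eccentricity is 6, realized for instance by the pair U–O via U – P – T – R – S – Q – O. So the diameter is 6.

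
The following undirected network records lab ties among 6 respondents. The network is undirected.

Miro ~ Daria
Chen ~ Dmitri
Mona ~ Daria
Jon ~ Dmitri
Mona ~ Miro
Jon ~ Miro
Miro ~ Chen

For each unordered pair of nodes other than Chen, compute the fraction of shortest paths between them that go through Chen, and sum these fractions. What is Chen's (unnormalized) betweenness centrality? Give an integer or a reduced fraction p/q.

Pairs whose geodesics pass through Chen — Miro–Dmitri: 1/2; Daria–Dmitri: 1/2; Mona–Dmitri: 1/2.
All other pairs contribute 0.
Summing the contributions gives betweenness(Chen) = 3/2.

3/2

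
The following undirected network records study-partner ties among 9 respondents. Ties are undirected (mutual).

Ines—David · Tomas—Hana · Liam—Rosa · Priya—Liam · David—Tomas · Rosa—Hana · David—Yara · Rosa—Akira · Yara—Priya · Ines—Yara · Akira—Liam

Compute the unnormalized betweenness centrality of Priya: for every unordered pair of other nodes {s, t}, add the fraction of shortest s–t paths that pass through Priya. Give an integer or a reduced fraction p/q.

7

Pairs whose geodesics pass through Priya — Rosa–Yara: 1; Rosa–Ines: 1/2; Akira–Yara: 1; Akira–Ines: 1; Akira–David: 1/2; Liam–Yara: 1; Liam–Ines: 1; Liam–David: 1.
All other pairs contribute 0.
Summing the contributions gives betweenness(Priya) = 7.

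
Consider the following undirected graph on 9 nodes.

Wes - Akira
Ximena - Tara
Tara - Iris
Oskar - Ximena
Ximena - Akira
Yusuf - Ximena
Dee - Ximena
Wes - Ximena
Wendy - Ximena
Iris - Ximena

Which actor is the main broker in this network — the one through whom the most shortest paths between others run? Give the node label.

Unnormalized betweenness of each node: Akira:0, Dee:0, Iris:0, Oskar:0, Tara:0, Wendy:0, Wes:0, Ximena:26, Yusuf:0.
Ximena has the largest value, 26, making it the main broker — the node through which the most shortest paths run.

Ximena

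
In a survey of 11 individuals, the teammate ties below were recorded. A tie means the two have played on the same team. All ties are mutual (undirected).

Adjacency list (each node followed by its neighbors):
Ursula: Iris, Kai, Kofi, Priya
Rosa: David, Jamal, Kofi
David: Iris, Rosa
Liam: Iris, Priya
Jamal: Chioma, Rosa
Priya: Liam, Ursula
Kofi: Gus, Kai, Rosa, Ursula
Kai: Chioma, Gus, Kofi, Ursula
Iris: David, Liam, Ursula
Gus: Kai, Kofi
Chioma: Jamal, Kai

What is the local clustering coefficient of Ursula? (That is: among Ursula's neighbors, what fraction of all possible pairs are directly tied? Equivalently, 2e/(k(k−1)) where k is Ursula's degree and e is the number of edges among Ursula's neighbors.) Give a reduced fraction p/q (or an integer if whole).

1/6

Ursula's neighbors: Iris, Kai, Kofi, and Priya (k = 4).
Possible neighbor pairs: C(4,2) = 6. Edges among them: Kai–Kofi → e = 1.
Clustering(Ursula) = 1/6.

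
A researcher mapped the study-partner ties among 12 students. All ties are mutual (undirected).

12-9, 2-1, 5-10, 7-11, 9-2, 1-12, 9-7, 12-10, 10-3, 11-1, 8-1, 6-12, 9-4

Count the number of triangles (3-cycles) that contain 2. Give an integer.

2's neighbors are 1 and 9, but none of them are tied to each other, so no triangle contains 2.

0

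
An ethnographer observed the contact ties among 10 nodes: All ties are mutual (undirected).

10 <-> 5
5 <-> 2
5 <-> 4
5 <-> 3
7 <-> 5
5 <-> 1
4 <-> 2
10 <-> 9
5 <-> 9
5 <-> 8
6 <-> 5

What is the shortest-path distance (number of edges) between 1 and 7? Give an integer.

One shortest route is 1 – 5 – 7, which uses 2 edges, and 1 and 7 are not directly tied, so nothing shorter exists. So d(1,7) = 2.

2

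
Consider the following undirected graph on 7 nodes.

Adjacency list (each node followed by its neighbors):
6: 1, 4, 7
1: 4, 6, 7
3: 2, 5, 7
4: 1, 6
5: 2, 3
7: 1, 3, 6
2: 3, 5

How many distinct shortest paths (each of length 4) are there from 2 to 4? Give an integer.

2

The shortest distance is 4. The length-4 paths are: 2–3–7–6–4; 2–3–7–1–4.
That gives 2 distinct shortest paths.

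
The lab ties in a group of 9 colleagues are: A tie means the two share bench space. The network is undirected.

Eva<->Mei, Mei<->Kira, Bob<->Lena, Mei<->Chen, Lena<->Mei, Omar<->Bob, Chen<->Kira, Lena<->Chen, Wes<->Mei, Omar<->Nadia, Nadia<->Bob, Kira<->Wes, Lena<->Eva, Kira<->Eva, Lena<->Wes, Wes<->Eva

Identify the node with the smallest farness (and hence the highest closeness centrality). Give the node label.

Lena

Farness (sum of distances to all others) for each node — Bob:14, Chen:15, Eva:14, Kira:17, Lena:11, Mei:13, Nadia:20, Omar:20, Wes:14.
The smallest farness is 11, for Lena, so Lena has the highest closeness.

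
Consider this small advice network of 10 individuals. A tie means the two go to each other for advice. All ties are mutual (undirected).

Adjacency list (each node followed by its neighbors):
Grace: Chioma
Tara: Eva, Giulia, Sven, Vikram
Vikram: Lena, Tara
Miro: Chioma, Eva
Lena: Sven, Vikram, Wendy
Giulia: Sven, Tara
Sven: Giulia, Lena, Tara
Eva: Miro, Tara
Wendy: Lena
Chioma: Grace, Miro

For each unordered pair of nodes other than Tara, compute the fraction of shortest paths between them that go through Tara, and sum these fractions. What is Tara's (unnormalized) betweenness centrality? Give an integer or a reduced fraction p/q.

Pairs whose geodesics pass through Tara — Lena–Miro: 2/2; Lena–Chioma: 2/2; Lena–Grace: 2/2; Lena–Eva: 2/2; Giulia–Vikram: 1; Giulia–Miro: 1; Giulia–Chioma: 1; Giulia–Grace: 1; Giulia–Eva: 1; Vikram–Sven: 1/2; Vikram–Miro: 1; Vikram–Chioma: 1; Vikram–Grace: 1; Vikram–Eva: 1 … (+8 more pairs).
All other pairs contribute 0.
Summing the contributions gives betweenness(Tara) = 43/2.

43/2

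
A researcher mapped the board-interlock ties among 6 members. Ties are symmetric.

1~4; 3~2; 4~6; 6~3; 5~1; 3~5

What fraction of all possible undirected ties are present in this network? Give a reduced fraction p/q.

There are 6 edges and 6 nodes, so the maximum possible is C(6,2) = 15.
Density = 6/15 = 2/5.

2/5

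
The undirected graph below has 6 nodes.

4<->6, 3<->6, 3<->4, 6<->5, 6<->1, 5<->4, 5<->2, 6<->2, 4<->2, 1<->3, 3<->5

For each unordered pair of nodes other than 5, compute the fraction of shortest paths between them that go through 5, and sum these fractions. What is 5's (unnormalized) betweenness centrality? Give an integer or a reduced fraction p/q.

1/3

Pairs whose geodesics pass through 5 — 2–3: 1/3.
All other pairs contribute 0.
Summing the contributions gives betweenness(5) = 1/3.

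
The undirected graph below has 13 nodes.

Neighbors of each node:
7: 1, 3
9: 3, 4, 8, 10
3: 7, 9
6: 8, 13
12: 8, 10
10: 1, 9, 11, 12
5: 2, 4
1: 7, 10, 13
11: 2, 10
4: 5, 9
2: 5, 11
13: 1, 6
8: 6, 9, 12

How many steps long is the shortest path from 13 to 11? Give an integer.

One shortest route is 13 – 1 – 10 – 11, which uses 3 edges, and at distance 2 from 13 we only reach {7, 8, 10}, which does not include 11. So d(13,11) = 3.

3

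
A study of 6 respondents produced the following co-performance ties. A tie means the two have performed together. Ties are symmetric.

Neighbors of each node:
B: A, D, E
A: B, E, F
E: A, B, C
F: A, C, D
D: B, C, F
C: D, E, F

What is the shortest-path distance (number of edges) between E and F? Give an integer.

One shortest route is E – A – F, which uses 2 edges, and E and F are not directly tied, so nothing shorter exists. So d(E,F) = 2.

2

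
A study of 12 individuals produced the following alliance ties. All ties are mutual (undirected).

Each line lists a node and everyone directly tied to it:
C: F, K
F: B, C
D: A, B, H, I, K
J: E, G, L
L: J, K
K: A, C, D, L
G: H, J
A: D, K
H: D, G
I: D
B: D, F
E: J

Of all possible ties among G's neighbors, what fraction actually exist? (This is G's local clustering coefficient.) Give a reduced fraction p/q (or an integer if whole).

G's neighbors: H and J (k = 2).
Possible neighbor pairs: C(2,2) = 1. Edges among them: none → e = 0.
Clustering(G) = 0/1.

0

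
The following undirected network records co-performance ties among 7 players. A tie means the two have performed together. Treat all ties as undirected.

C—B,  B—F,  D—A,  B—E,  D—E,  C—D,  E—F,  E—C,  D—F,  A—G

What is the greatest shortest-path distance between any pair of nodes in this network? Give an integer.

Eccentricity of each node (its greatest distance to any other): A:3, B:4, C:3, D:2, E:3, F:3, G:4.
The maximum eccentricity is 4, realized for instance by the pair G–B via G – A – D – F – B. So the diameter is 4.

4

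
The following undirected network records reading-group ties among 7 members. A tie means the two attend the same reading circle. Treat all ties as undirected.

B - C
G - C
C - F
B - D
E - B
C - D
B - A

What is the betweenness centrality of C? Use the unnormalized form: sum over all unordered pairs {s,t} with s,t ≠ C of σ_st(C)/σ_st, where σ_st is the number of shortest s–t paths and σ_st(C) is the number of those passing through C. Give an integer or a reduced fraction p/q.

Pairs whose geodesics pass through C — F–D: 1; F–G: 1; F–B: 1; F–A: 1; F–E: 1; D–G: 1; G–B: 1; G–A: 1; G–E: 1.
All other pairs contribute 0.
Summing the contributions gives betweenness(C) = 9.

9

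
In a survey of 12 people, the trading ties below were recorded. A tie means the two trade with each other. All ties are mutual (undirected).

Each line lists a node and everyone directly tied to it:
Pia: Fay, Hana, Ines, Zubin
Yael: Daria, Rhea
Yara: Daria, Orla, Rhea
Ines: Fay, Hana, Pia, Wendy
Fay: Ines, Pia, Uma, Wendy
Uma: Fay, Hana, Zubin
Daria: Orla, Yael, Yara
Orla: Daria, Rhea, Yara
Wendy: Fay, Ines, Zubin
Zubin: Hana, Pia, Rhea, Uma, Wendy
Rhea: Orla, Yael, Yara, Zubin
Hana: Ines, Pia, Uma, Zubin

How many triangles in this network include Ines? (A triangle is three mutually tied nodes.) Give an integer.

Ines's neighbors: Fay, Hana, Pia, and Wendy.
Neighbor pairs that are themselves tied: Ines–Fay–Pia; Ines–Fay–Wendy; Ines–Hana–Pia. Each forms one triangle with Ines, for 3 in total.

3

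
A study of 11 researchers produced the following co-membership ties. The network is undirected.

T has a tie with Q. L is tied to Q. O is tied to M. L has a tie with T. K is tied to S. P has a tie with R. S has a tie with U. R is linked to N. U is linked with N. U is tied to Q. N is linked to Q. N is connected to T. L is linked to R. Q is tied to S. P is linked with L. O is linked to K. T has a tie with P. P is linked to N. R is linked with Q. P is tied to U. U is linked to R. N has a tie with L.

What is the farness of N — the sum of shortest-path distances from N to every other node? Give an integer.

Distances from N: K:3, L:1, M:5, O:4, P:1, Q:1, R:1, S:2, T:1, U:1.
Sum = 3 + 1 + 5 + 4 + 1 + 1 + 1 + 2 + 1 + 1 = 20.

20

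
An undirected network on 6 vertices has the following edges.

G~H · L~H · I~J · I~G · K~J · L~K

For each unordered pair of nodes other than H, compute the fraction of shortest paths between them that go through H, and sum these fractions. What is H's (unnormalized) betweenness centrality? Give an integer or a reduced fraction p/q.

Pairs whose geodesics pass through H — I–L: 1/2; G–L: 1; G–K: 1/2.
All other pairs contribute 0.
Summing the contributions gives betweenness(H) = 2.

2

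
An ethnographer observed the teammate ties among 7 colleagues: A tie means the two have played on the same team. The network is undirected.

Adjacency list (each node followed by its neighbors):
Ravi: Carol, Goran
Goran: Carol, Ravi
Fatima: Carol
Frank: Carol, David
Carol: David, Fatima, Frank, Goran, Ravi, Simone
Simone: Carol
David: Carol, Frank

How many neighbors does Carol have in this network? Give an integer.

6

Carol is directly tied to David, Fatima, Frank, Goran, Ravi, and Simone. That is 6 neighbors, so the degree of Carol is 6.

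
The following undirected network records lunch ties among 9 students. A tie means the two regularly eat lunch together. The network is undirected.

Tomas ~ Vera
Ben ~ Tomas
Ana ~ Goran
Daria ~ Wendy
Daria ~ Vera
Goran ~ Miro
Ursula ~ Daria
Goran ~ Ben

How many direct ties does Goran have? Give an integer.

Goran is directly tied to Ana, Ben, and Miro. That is 3 neighbors, so the degree of Goran is 3.

3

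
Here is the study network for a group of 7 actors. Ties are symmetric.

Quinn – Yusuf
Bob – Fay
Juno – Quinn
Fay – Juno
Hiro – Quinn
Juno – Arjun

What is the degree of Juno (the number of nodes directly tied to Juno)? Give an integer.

Juno is directly tied to Arjun, Fay, and Quinn. That is 3 neighbors, so the degree of Juno is 3.

3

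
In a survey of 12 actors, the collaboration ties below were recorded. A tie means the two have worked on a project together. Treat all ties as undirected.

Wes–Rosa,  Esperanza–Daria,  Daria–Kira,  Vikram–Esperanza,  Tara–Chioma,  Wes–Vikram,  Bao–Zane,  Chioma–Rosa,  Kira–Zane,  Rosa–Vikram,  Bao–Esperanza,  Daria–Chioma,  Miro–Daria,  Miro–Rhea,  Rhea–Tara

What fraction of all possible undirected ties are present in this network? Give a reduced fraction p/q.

There are 15 edges and 12 nodes, so the maximum possible is C(12,2) = 66.
Density = 15/66 = 5/22.

5/22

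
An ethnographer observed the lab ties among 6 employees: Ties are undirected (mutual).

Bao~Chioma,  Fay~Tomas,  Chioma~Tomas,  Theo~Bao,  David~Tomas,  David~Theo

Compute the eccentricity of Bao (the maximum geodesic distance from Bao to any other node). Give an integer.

Distances from Bao: Chioma:1, David:2, Fay:3, Theo:1, Tomas:2.
The largest is 3 (to Fay), so the eccentricity of Bao is 3.

3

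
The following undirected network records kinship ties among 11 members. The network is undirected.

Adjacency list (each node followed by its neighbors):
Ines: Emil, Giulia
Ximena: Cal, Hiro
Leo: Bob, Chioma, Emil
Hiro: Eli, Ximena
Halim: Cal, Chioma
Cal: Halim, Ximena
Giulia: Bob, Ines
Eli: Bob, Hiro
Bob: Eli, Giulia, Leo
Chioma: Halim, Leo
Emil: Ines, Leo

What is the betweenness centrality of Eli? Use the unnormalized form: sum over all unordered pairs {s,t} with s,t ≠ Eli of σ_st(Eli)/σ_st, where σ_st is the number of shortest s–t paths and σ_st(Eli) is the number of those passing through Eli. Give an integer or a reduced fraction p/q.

21/2

Pairs whose geodesics pass through Eli — Cal–Bob: 1/2; Cal–Giulia: 1/2; Ximena–Bob: 1; Ximena–Giulia: 1; Ximena–Ines: 1; Ximena–Emil: 1/2; Ximena–Leo: 1/2; Hiro–Bob: 1; Hiro–Giulia: 1; Hiro–Ines: 1; Hiro–Emil: 1; Hiro–Leo: 1; Hiro–Chioma: 1/2.
All other pairs contribute 0.
Summing the contributions gives betweenness(Eli) = 21/2.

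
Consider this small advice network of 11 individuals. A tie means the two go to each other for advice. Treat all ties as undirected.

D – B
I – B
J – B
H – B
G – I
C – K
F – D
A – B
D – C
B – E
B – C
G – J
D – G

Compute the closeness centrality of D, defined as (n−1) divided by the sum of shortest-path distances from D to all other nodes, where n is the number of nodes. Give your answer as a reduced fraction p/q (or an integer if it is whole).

5/8

Distances from D: A:2, B:1, C:1, E:2, F:1, G:1, H:2, I:2, J:2, K:2. Sum = 16.
n = 11, so closeness = 10/16 = 5/8.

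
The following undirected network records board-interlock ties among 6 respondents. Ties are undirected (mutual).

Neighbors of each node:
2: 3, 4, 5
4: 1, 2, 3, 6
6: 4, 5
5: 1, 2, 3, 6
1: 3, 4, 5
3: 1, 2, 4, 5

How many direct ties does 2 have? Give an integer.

2 is directly tied to 3, 4, and 5. That is 3 neighbors, so the degree of 2 is 3.

3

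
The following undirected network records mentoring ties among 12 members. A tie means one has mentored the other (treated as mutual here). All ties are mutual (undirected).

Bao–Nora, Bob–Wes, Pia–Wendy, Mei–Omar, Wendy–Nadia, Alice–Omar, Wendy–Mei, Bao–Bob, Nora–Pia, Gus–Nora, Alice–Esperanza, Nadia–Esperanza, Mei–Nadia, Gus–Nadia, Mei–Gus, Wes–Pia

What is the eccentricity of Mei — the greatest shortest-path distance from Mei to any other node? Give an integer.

4

Distances from Mei: Alice:2, Bao:3, Bob:4, Esperanza:2, Gus:1, Nadia:1, Nora:2, Omar:1, Pia:2, Wendy:1, Wes:3.
The largest is 4 (to Bob), so the eccentricity of Mei is 4.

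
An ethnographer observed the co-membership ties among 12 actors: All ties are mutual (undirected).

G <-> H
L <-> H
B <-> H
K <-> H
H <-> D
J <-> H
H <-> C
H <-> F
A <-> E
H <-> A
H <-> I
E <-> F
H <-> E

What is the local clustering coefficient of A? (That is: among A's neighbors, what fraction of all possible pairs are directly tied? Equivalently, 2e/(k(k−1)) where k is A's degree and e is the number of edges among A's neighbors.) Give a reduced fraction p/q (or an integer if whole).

1

A's neighbors: E and H (k = 2).
Possible neighbor pairs: C(2,2) = 1. Edges among them: E–H → e = 1.
Clustering(A) = 1/1.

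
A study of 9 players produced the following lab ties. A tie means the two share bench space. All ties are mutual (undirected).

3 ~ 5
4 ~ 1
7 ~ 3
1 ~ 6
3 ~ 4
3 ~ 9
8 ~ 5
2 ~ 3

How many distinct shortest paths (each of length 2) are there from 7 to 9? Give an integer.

The shortest distance is 2, and the only length-2 path is 7–3–9. So there is exactly 1 shortest path.

1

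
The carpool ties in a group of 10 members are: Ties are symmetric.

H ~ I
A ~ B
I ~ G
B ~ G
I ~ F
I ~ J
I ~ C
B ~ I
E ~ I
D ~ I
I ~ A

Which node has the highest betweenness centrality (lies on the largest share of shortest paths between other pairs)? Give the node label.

I

Unnormalized betweenness of each node: A:0, B:1/2, C:0, D:0, E:0, F:0, G:0, H:0, I:67/2, J:0.
I has the largest value, 67/2, making it the main broker — the node through which the most shortest paths run.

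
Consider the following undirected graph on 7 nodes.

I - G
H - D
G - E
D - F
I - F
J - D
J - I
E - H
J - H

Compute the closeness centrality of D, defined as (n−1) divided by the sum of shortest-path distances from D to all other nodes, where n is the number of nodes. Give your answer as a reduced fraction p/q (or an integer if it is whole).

3/5

Distances from D: E:2, F:1, G:3, H:1, I:2, J:1. Sum = 10.
n = 7, so closeness = 6/10 = 3/5.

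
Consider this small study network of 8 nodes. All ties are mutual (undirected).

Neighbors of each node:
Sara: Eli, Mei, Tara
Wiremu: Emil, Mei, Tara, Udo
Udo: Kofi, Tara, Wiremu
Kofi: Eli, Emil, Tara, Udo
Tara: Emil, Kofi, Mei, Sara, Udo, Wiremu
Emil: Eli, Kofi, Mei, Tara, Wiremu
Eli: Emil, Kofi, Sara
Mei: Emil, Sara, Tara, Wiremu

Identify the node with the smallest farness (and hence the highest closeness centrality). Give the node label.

Tara

Farness (sum of distances to all others) for each node — Eli:11, Emil:9, Kofi:10, Mei:10, Sara:11, Tara:8, Udo:11, Wiremu:10.
The smallest farness is 8, for Tara, so Tara has the highest closeness.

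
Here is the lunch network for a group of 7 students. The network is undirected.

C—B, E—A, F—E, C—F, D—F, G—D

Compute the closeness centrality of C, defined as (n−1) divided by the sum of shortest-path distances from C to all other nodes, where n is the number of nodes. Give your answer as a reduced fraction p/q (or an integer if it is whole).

Distances from C: A:3, B:1, D:2, E:2, F:1, G:3. Sum = 12.
n = 7, so closeness = 6/12 = 1/2.

1/2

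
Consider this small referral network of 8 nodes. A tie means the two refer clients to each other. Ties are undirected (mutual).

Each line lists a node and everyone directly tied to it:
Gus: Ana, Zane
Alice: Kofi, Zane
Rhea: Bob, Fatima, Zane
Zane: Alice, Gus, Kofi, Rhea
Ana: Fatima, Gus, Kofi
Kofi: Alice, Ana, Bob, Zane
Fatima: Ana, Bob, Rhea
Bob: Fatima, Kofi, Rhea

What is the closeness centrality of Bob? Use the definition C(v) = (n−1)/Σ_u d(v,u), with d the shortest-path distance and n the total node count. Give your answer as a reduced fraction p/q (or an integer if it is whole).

Distances from Bob: Alice:2, Ana:2, Fatima:1, Gus:3, Kofi:1, Rhea:1, Zane:2. Sum = 12.
n = 8, so closeness = 7/12.

7/12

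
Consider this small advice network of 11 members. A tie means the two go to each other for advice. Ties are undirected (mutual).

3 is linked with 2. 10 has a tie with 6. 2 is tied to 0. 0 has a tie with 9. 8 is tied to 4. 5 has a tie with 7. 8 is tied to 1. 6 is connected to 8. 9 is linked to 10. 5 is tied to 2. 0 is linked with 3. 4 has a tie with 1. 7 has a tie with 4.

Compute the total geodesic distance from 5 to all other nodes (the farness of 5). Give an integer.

Distances from 5: 0:2, 1:3, 2:1, 3:2, 4:2, 6:4, 7:1, 8:3, 9:3, 10:4.
Sum = 2 + 3 + 1 + 2 + 2 + 4 + 1 + 3 + 3 + 4 = 25.

25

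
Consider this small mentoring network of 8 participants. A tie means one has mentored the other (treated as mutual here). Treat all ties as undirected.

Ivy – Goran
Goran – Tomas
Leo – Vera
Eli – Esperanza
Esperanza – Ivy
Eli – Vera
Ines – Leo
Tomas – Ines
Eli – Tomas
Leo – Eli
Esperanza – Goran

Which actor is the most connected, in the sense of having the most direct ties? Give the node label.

Degrees — Eli:4, Esperanza:3, Goran:3, Ines:2, Ivy:2, Leo:3, Tomas:3, Vera:2.
The maximum is 4, attained only by Eli.

Eli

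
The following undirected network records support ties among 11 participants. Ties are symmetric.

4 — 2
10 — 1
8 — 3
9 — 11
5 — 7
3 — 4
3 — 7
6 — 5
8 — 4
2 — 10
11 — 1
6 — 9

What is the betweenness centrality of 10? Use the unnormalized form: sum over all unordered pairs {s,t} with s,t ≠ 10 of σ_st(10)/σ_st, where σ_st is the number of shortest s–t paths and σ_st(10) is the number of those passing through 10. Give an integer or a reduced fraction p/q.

Pairs whose geodesics pass through 10 — 8–11: 1; 8–1: 1; 3–11: 1/2; 3–1: 1; 7–1: 1/2; 6–2: 1/2; 9–2: 1; 9–4: 1/2; 11–2: 1; 11–4: 1; 1–2: 1; 1–4: 1.
All other pairs contribute 0.
Summing the contributions gives betweenness(10) = 10.

10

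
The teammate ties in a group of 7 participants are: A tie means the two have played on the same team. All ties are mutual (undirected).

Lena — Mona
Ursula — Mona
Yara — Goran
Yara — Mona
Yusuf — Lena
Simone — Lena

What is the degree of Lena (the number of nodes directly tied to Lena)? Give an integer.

3

Lena is directly tied to Mona, Simone, and Yusuf. That is 3 neighbors, so the degree of Lena is 3.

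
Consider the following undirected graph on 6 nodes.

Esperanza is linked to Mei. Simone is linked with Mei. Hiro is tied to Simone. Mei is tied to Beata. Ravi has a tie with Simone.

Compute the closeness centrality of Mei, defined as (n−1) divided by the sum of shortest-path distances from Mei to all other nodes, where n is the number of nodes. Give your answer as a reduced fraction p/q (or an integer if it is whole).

5/7

Distances from Mei: Beata:1, Esperanza:1, Hiro:2, Ravi:2, Simone:1. Sum = 7.
n = 6, so closeness = 5/7.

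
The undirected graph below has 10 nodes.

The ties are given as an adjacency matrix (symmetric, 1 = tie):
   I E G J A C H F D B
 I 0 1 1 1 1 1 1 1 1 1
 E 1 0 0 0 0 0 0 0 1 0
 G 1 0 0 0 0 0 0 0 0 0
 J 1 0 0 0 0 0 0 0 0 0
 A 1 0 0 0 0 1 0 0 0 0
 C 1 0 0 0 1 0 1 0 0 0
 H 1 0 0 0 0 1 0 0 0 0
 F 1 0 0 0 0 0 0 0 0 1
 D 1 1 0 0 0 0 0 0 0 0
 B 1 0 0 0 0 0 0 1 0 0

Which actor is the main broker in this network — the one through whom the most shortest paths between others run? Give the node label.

Unnormalized betweenness of each node: A:0, B:0, C:1/2, D:0, E:0, F:0, G:0, H:0, I:63/2, J:0.
I has the largest value, 63/2, making it the main broker — the node through which the most shortest paths run.

I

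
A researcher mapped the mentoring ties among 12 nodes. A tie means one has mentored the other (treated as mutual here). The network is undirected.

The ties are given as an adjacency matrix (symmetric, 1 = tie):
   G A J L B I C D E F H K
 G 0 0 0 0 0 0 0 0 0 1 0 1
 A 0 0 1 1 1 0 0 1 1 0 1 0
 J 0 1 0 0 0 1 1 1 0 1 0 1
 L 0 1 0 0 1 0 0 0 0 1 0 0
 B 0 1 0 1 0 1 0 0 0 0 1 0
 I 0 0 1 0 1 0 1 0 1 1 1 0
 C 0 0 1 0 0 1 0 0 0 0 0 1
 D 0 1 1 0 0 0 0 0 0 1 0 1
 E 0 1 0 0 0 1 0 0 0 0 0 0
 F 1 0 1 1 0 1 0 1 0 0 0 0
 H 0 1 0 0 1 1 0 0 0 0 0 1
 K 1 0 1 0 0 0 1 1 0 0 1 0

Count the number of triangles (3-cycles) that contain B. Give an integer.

3

B's neighbors: A, H, I, and L.
Neighbor pairs that are themselves tied: B–A–H; B–A–L; B–H–I. Each forms one triangle with B, for 3 in total.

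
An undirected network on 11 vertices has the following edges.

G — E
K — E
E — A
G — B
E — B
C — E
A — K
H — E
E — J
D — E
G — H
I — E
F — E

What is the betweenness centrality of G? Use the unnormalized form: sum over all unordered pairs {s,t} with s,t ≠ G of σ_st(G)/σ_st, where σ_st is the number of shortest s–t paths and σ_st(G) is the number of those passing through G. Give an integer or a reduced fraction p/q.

Pairs whose geodesics pass through G — H–B: 1/2.
All other pairs contribute 0.
Summing the contributions gives betweenness(G) = 1/2.

1/2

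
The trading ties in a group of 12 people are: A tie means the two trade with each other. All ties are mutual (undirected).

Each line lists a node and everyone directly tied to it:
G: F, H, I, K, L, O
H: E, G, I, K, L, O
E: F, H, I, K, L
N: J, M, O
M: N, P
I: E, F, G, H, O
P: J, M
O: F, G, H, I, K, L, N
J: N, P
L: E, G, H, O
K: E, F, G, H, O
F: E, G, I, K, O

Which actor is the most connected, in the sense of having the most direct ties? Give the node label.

Degrees — E:5, F:5, G:6, H:6, I:5, J:2, K:5, L:4, M:2, N:3, O:7, P:2.
The maximum is 7, attained only by O.

O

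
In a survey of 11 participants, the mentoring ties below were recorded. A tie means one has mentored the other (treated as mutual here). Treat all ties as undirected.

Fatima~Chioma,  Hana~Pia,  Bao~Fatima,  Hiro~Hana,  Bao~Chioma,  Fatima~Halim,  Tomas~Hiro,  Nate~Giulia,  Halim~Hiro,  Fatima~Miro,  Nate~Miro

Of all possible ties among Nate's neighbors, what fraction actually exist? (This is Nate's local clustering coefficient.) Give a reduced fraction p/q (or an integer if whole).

Nate's neighbors: Giulia and Miro (k = 2).
Possible neighbor pairs: C(2,2) = 1. Edges among them: none → e = 0.
Clustering(Nate) = 0/1.

0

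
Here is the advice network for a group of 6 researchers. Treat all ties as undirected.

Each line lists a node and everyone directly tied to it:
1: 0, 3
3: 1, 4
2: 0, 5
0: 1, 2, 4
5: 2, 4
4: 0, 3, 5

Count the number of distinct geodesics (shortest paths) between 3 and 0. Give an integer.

2

The shortest distance is 2. The length-2 paths are: 3–4–0; 3–1–0.
That gives 2 distinct shortest paths.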